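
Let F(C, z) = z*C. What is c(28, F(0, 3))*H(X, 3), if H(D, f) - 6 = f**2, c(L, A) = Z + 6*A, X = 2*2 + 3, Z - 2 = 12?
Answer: 210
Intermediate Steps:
F(C, z) = C*z
Z = 14 (Z = 2 + 12 = 14)
X = 7 (X = 4 + 3 = 7)
c(L, A) = 14 + 6*A
H(D, f) = 6 + f**2
c(28, F(0, 3))*H(X, 3) = (14 + 6*(0*3))*(6 + 3**2) = (14 + 6*0)*(6 + 9) = (14 + 0)*15 = 14*15 = 210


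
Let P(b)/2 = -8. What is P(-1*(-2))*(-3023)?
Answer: 48368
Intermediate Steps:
P(b) = -16 (P(b) = 2*(-8) = -16)
P(-1*(-2))*(-3023) = -16*(-3023) = 48368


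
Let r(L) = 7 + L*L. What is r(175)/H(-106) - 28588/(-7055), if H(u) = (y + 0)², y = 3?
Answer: 216366052/63495 ≈ 3407.6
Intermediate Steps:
H(u) = 9 (H(u) = (3 + 0)² = 3² = 9)
r(L) = 7 + L²
r(175)/H(-106) - 28588/(-7055) = (7 + 175²)/9 - 28588/(-7055) = (7 + 30625)*(⅑) - 28588*(-1/7055) = 30632*(⅑) + 28588/7055 = 30632/9 + 28588/7055 = 216366052/63495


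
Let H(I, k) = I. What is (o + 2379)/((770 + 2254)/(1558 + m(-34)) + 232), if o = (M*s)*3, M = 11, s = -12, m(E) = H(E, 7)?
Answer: 251841/29716 ≈ 8.4749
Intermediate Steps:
m(E) = E
o = -396 (o = (11*(-12))*3 = -132*3 = -396)
(o + 2379)/((770 + 2254)/(1558 + m(-34)) + 232) = (-396 + 2379)/((770 + 2254)/(1558 - 34) + 232) = 1983/(3024/1524 + 232) = 1983/(3024*(1/1524) + 232) = 1983/(252/127 + 232) = 1983/(29716/127) = 1983*(127/29716) = 251841/29716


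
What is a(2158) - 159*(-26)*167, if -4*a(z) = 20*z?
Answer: 679588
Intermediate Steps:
a(z) = -5*z
a(2158) - 159*(-26)*167 = -5*2158 - 159*(-26)*167 = -10790 - (-4134)*167 = -10790 - 1*(-690378) = -10790 + 690378 = 679588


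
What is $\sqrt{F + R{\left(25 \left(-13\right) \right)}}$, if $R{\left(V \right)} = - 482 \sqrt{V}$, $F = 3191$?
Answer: $\sqrt{3191 - 2410 i \sqrt{13}} \approx 78.892 - 55.072 i$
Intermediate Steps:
$\sqrt{F + R{\left(25 \left(-13\right) \right)}} = \sqrt{3191 - 482 \sqrt{25 \left(-13\right)}} = \sqrt{3191 - 482 \sqrt{-325}} = \sqrt{3191 - 482 \cdot 5 i \sqrt{13}} = \sqrt{3191 - 2410 i \sqrt{13}}$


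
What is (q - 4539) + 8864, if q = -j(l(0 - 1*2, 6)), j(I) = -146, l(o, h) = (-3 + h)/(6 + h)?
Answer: 4471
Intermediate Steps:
l(o, h) = (-3 + h)/(6 + h)
q = 146 (q = -1*(-146) = 146)
(q - 4539) + 8864 = (146 - 4539) + 8864 = -4393 + 8864 = 4471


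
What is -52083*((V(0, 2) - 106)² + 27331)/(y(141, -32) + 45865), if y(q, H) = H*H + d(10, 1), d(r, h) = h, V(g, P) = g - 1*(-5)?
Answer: -108598842/2605 ≈ -41689.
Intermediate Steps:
V(g, P) = 5 + g (V(g, P) = g + 5 = 5 + g)
y(q, H) = 1 + H² (y(q, H) = H*H + 1 = H² + 1 = 1 + H²)
-52083*((V(0, 2) - 106)² + 27331)/(y(141, -32) + 45865) = -52083*(((5 + 0) - 106)² + 27331)/((1 + (-32)²) + 45865) = -52083*((5 - 106)² + 27331)/((1 + 1024) + 45865) = -52083*((-101)² + 27331)/(1025 + 45865) = -52083/(46890/(10201 + 27331)) = -52083/(46890/37532) = -52083/(46890*(1/37532)) = -52083/23445/18766 = -52083*18766/23445 = -108598842/2605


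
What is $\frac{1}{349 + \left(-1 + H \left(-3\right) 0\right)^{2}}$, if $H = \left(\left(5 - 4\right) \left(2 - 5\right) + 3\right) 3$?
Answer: $\frac{1}{350} \approx 0.0028571$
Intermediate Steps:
$H = 0$ ($H = \left(1 \left(-3\right) + 3\right) 3 = \left(-3 + 3\right) 3 = 0 \cdot 3 = 0$)
$\frac{1}{349 + \left(-1 + H \left(-3\right) 0\right)^{2}} = \frac{1}{349 + \left(-1 + 0 \left(-3\right) 0\right)^{2}} = \frac{1}{349 + \left(-1 + 0 \cdot 0\right)^{2}} = \frac{1}{349 + \left(-1 + 0\right)^{2}} = \frac{1}{349 + \left(-1\right)^{2}} = \frac{1}{349 + 1} = \frac{1}{350}$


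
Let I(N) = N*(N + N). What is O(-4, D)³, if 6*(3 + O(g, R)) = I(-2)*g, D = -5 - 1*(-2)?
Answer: -15625/27 ≈ -578.70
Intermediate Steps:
I(N) = 2*N² (I(N) = N*(2*N) = 2*N²)
D = -3 (D = -5 + 2 = -3)
O(g, R) = -3 + 4*g/3 (O(g, R) = -3 + ((2*(-2)²)*g)/6 = -3 + ((2*4)*g)/6 = -3 + (8*g)/6 = -3 + 4*g/3)
O(-4, D)³ = (-3 + (4/3)*(-4))³ = (-3 - 16/3)³ = (-25/3)³ = -15625/27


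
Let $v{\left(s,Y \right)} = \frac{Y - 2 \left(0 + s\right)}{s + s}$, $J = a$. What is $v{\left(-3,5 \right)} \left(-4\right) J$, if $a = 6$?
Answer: $44$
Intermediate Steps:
$J = 6$
$v{\left(s,Y \right)} = \frac{Y - 2 s}{2 s}$
$v{\left(-3,5 \right)} \left(-4\right) J = \frac{\frac{1}{2} \cdot 5 - -3}{-3} \left(-4\right) 6 = - \frac{\frac{5}{2} + 3}{3} \left(-4\right) 6 = \left(- \frac{1}{3}\right) \frac{11}{2} \left(-4\right) 6 = \left(- \frac{11}{6}\right) \left(-4\right) 6 = \frac{22}{3} \cdot 6 = 44$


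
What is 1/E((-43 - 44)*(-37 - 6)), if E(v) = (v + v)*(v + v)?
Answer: 1/55980324 ≈ 1.7863e-8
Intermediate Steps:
E(v) = 4*v² (E(v) = (2*v)*(2*v) = 4*v²)
1/E((-43 - 44)*(-37 - 6)) = 1/(4*((-43 - 44)*(-37 - 6))²) = 1/(4*(-87*(-43))²) = 1/(4*3741²) = 1/(4*13995081) = 1/55980324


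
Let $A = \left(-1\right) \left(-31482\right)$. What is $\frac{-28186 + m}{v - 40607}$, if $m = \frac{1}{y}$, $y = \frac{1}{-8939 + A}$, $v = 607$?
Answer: $\frac{5643}{40000} \approx 0.14107$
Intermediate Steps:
$A = 31482$
$y = \frac{1}{22543}$ ($y = \frac{1}{-8939 + 31482} = \frac{1}{22543} \approx 4.436 \cdot 10^{-5}$)
$m = 22543$ ($m = \frac{1}{\frac{1}{22543}} = 22543$)
$\frac{-28186 + m}{v - 40607} = \frac{-28186 + 22543}{607 - 40607} = - \frac{5643}{-40000} = \left(-5643\right) \left(- \frac{1}{40000}\right) = \frac{5643}{40000}$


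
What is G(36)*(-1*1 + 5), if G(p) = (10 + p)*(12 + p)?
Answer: 8832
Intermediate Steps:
G(36)*(-1*1 + 5) = (120 + 36² + 22*36)*(-1*1 + 5) = (120 + 1296 + 792)*(-1 + 5) = 2208*4 = 8832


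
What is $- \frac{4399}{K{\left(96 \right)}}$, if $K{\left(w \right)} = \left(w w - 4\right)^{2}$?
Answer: $- \frac{4399}{84860944} \approx -5.1838 \cdot 10^{-5}$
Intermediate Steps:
$K{\left(w \right)} = \left(-4 + w^{2}\right)^{2}$ ($K{\left(w \right)} = \left(w^{2} - 4\right)^{2} = \left(-4 + w^{2}\right)^{2}$)
$- \frac{4399}{K{\left(96 \right)}} = - \frac{4399}{\left(-4 + 96^{2}\right)^{2}} = - \frac{4399}{\left(-4 + 9216\right)^{2}} = - \frac{4399}{9212^{2}} = - \frac{4399}{84860944}$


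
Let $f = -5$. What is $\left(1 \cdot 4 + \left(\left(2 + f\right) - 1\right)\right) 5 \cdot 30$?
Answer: $0$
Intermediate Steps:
$\left(1 \cdot 4 + \left(\left(2 + f\right) - 1\right)\right) 5 \cdot 30 = \left(1 \cdot 4 + \left(\left(2 - 5\right) - 1\right)\right) 5 \cdot 30 = \left(4 - 4\right) 150 = 0 \cdot 150 = 0$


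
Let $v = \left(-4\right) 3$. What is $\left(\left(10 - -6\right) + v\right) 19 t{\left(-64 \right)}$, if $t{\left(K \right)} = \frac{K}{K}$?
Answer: $76$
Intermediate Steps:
$v = -12$
$t{\left(K \right)} = 1$
$\left(\left(10 - -6\right) + v\right) 19 t{\left(-64 \right)} = \left(\left(10 - -6\right) - 12\right) 19 \cdot 1 = \left(\left(10 + 6\right) - 12\right) 19 \cdot 1 = \left(16 - 12\right) 19 \cdot 1 = 4 \cdot 19 \cdot 1 = 76 \cdot 1 = 76$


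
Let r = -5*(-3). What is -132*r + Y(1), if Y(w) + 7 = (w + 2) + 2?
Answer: -1982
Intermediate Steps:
Y(w) = -3 + w (Y(w) = -7 + ((w + 2) + 2) = -7 + ((2 + w) + 2) = -7 + (4 + w) = -3 + w)
r = 15
-132*r + Y(1) = -132*15 + (-3 + 1) = -1980 - 2 = -1982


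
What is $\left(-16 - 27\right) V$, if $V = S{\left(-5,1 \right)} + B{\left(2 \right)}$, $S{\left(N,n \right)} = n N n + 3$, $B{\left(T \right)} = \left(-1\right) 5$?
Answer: $301$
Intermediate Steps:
$B{\left(T \right)} = -5$
$S{\left(N,n \right)} = 3 + N n^{2}$ ($S{\left(N,n \right)} = N n n + 3 = N n^{2} + 3 = 3 + N n^{2}$)
$V = -7$ ($V = \left(3 - 5 \cdot 1^{2}\right) - 5 = \left(3 - 5\right) - 5 = -2 - 5 = -7$)
$\left(-16 - 27\right) V = \left(-16 - 27\right) \left(-7\right) = \left(-43\right) \left(-7\right) = 301$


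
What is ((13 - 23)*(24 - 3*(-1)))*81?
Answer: -21870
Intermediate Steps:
((13 - 23)*(24 - 3*(-1)))*81 = -10*(24 + 3)*81 = -10*27*81 = -270*81 = -21870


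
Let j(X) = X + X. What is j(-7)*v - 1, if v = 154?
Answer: -2157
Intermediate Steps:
j(X) = 2*X
j(-7)*v - 1 = (2*(-7))*154 - 1 = -14*154 - 1 = -2156 - 1 = -2157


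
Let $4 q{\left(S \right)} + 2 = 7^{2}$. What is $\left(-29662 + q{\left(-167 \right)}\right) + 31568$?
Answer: $\frac{7671}{4} \approx 1917.8$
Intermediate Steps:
$q{\left(S \right)} = \frac{47}{4}$ ($q{\left(S \right)} = - \frac{1}{2} + \frac{7^{2}}{4} = - \frac{1}{2} + \frac{1}{4} \cdot 49 = - \frac{1}{2} + \frac{49}{4} = \frac{47}{4}$)
$\left(-29662 + q{\left(-167 \right)}\right) + 31568 = \left(-29662 + \frac{47}{4}\right) + 31568 = - \frac{118601}{4} + 31568 = \frac{7671}{4}$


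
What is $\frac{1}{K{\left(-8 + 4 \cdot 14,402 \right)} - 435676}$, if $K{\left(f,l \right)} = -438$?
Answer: $- \frac{1}{436114} \approx -2.293 \cdot 10^{-6}$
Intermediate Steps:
$\frac{1}{K{\left(-8 + 4 \cdot 14,402 \right)} - 435676} = \frac{1}{-438 - 435676} = \frac{1}{-436114} = - \frac{1}{436114}$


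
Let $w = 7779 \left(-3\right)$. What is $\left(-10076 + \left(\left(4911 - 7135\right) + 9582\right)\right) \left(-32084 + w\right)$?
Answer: $150634278$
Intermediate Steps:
$w = -23337$
$\left(-10076 + \left(\left(4911 - 7135\right) + 9582\right)\right) \left(-32084 + w\right) = \left(-10076 + \left(\left(4911 - 7135\right) + 9582\right)\right) \left(-32084 - 23337\right) = \left(-10076 + \left(-2224 + 9582\right)\right) \left(-55421\right) = \left(-10076 + 7358\right) \left(-55421\right) = \left(-2718\right) \left(-55421\right) = 150634278$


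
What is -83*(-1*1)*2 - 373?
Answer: -207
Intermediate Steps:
-83*(-1*1)*2 - 373 = -(-83)*2 - 373 = -83*(-2) - 373 = 166 - 373 = -207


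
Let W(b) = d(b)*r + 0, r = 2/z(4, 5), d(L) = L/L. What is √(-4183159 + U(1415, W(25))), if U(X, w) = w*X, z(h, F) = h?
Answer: I*√16729806/2 ≈ 2045.1*I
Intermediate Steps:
d(L) = 1
r = ½ (r = 2/4 = 2*(¼) = ½ ≈ 0.50000)
W(b) = ½ (W(b) = 1*(½) + 0 = ½ + 0 = ½)
U(X, w) = X*w
√(-4183159 + U(1415, W(25))) = √(-4183159 + 1415*(½)) = √(-4183159 + 1415/2) = √(-8364903/2) = I*√16729806/2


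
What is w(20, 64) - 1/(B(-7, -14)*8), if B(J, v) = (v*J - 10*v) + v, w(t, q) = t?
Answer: 35839/1792 ≈ 19.999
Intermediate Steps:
B(J, v) = -9*v + J*v (B(J, v) = (J*v - 10*v) + v = (-10*v + J*v) + v = -9*v + J*v)
w(20, 64) - 1/(B(-7, -14)*8) = 20 - 1/(-14*(-9 - 7)*8) = 20 - 1/(-14*(-16)*8) = 20 - 1/(224*8) = 20 - 1/1792 = 35839/1792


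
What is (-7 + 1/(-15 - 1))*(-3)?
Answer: 339/16 ≈ 21.188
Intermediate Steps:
(-7 + 1/(-15 - 1))*(-3) = (-7 + 1/(-16))*(-3) = (-7 - 1/16)*(-3) = -113/16*(-3) = 339/16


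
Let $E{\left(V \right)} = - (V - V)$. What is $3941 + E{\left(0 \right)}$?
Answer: $3941$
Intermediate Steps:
$E{\left(V \right)} = 0$ ($E{\left(V \right)} = \left(-1\right) 0 = 0$)
$3941 + E{\left(0 \right)} = 3941 + 0 = 3941$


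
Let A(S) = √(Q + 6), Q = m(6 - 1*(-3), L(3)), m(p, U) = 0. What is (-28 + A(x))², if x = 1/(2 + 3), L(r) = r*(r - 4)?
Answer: (28 - √6)² ≈ 652.83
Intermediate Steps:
L(r) = r*(-4 + r)
x = ⅕ (x = 1/5 = ⅕ ≈ 0.20000)
Q = 0
A(S) = √6 (A(S) = √(0 + 6) = √6)
(-28 + A(x))² = (-28 + √6)²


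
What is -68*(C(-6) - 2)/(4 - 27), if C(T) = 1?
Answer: -68/23 ≈ -2.9565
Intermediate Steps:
-68*(C(-6) - 2)/(4 - 27) = -68*(1 - 2)/(4 - 27) = -(-68)/(-23) = -(-68)*(-1)/23 = -68*1/23 = -68/23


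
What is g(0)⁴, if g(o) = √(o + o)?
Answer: 0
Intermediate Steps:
g(o) = √2*√o (g(o) = √(2*o) = √2*√o)
g(0)⁴ = (√2*√0)⁴ = (√2*0)⁴ = 0⁴ = 0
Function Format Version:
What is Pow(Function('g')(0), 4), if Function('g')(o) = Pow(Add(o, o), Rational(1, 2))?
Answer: 0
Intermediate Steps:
Function('g')(o) = Mul(Pow(2, Rational(1, 2)), Pow(o, Rational(1, 2))) (Function('g')(o) = Pow(Mul(2, o), Rational(1, 2)) = Mul(Pow(2, Rational(1, 2)), Pow(o, Rational(1, 2))))
Pow(Function('g')(0), 4) = Pow(Mul(Pow(2, Rational(1, 2)), Pow(0, Rational(1, 2))), 4) = Pow(Mul(Pow(2, Rational(1, 2)), 0), 4) = Pow(0, 4) = 0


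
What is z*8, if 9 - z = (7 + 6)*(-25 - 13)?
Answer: 4024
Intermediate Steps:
z = 503 (z = 9 - (7 + 6)*(-25 - 13) = 9 - 13*(-38) = 9 - 1*(-494) = 9 + 494 = 503)
z*8 = 503*8 = 4024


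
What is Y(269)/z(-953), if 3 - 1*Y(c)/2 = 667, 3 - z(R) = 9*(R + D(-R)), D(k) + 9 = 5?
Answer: -166/1077 ≈ -0.15413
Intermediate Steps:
D(k) = -4 (D(k) = -9 + 5 = -4)
z(R) = 39 - 9*R (z(R) = 3 - 9*(R - 4) = 3 - 9*(-4 + R) = 3 - (-36 + 9*R) = 3 + (36 - 9*R) = 39 - 9*R)
Y(c) = -1328 (Y(c) = 6 - 2*667 = 6 - 1334 = -1328)
Y(269)/z(-953) = -1328/(39 - 9*(-953)) = -1328/(39 + 8577) = -1328/8616 = -1328*1/8616 = -166/1077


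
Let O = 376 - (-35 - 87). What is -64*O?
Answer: -31872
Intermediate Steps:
O = 498 (O = 376 - 1*(-122) = 376 + 122 = 498)
-64*O = -64*498 = -31872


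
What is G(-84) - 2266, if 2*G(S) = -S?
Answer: -2224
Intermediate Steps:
G(S) = -S/2 (G(S) = (-S)/2 = -S/2)
G(-84) - 2266 = -1/2*(-84) - 2266 = 42 - 2266 = -2224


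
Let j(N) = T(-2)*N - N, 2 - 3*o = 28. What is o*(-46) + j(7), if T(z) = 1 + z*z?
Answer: 1280/3 ≈ 426.67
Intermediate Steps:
T(z) = 1 + z²
o = -26/3 (o = ⅔ - ⅓*28 = ⅔ - 28/3 = -26/3 ≈ -8.6667)
j(N) = 4*N (j(N) = (1 + (-2)²)*N - N = (1 + 4)*N - N = 5*N - N = 4*N)
o*(-46) + j(7) = -26/3*(-46) + 4*7 = 1196/3 + 28 = 1280/3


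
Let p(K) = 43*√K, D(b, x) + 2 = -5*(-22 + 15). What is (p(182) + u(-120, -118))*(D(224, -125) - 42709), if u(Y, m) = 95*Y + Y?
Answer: 491627520 - 1835068*√182 ≈ 4.6687e+8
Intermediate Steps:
u(Y, m) = 96*Y
D(b, x) = 33 (D(b, x) = -2 - 5*(-22 + 15) = -2 - 5*(-7) = -2 + 35 = 33)
(p(182) + u(-120, -118))*(D(224, -125) - 42709) = (43*√182 + 96*(-120))*(33 - 42709) = (43*√182 - 11520)*(-42676) = (-11520 + 43*√182)*(-42676) = 491627520 - 1835068*√182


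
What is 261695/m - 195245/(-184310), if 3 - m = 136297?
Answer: -1081114171/1256017357 ≈ -0.86075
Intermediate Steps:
m = -136294 (m = 3 - 1*136297 = 3 - 136297 = -136294)
261695/m - 195245/(-184310) = 261695/(-136294) - 195245/(-184310) = 261695*(-1/136294) - 195245*(-1/184310) = -261695/136294 + 39049/36862 = -1081114171/1256017357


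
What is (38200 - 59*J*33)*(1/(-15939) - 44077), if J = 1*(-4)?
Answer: -32308561464352/15939 ≈ -2.0270e+9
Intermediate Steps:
J = -4
(38200 - 59*J*33)*(1/(-15939) - 44077) = (38200 - (-236)*33)*(1/(-15939) - 44077) = (38200 - 59*(-132))*(-1/15939 - 44077) = (38200 + 7788)*(-702543304/15939) = 45988*(-702543304/15939) = -32308561464352/15939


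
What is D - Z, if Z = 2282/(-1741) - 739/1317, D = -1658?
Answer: -3797331233/2292897 ≈ -1656.1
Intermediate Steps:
Z = -4291993/2292897 (Z = 2282*(-1/1741) - 739*1/1317 = -2282/1741 - 739/1317 = -4291993/2292897 ≈ -1.8719)
D - Z = -1658 - 1*(-4291993/2292897) = -1658 + 4291993/2292897 = -3797331233/2292897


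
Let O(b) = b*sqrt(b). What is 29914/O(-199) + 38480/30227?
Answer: 38480/30227 + 29914*I*sqrt(199)/39601 ≈ 1.273 + 10.656*I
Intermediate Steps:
O(b) = b**(3/2)
29914/O(-199) + 38480/30227 = 29914/((-199)**(3/2)) + 38480/30227 = 29914/((-199*I*sqrt(199))) + 38480*(1/30227) = 29914*(I*sqrt(199)/39601) + 38480/30227 = 29914*I*sqrt(199)/39601 + 38480/30227 = 38480/30227 + 29914*I*sqrt(199)/39601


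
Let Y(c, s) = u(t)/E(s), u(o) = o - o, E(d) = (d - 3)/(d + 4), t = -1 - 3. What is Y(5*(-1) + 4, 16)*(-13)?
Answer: 0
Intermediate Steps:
t = -4
E(d) = (-3 + d)/(4 + d)
u(o) = 0
Y(c, s) = 0 (Y(c, s) = 0/(((-3 + s)/(4 + s))) = 0*((4 + s)/(-3 + s)) = 0)
Y(5*(-1) + 4, 16)*(-13) = 0*(-13) = 0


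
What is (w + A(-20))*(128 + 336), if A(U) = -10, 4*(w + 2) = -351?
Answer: -46284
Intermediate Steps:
w = -359/4 (w = -2 + (¼)*(-351) = -2 - 351/4 = -359/4 ≈ -89.750)
(w + A(-20))*(128 + 336) = (-359/4 - 10)*(128 + 336) = -399/4*464 = -46284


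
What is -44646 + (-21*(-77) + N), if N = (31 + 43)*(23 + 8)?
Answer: -40735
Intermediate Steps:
N = 2294 (N = 74*31 = 2294)
-44646 + (-21*(-77) + N) = -44646 + (-21*(-77) + 2294) = -44646 + (1617 + 2294) = -44646 + 3911 = -40735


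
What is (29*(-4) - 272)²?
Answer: 150544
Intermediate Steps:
(29*(-4) - 272)² = (-116 - 272)² = (-388)² = 150544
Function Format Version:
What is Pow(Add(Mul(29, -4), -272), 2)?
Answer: 150544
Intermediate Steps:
Pow(Add(Mul(29, -4), -272), 2) = Pow(Add(-116, -272), 2) = Pow(-388, 2) = 150544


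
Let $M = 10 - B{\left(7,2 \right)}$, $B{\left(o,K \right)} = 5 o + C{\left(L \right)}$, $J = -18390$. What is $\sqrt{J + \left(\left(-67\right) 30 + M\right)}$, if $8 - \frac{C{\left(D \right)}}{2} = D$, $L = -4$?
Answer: $143 i \approx 143.0 i$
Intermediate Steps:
$C{\left(D \right)} = 16 - 2 D$
$B{\left(o,K \right)} = 24 + 5 o$ ($B{\left(o,K \right)} = 5 o + \left(16 - -8\right) = 5 o + \left(16 + 8\right) = 5 o + 24 = 24 + 5 o$)
$M = -49$ ($M = 10 - \left(24 + 5 \cdot 7\right) = 10 - \left(24 + 35\right) = 10 - 59 = -49$)
$\sqrt{J + \left(\left(-67\right) 30 + M\right)} = \sqrt{-18390 - 2059} = \sqrt{-20449} = 143 i$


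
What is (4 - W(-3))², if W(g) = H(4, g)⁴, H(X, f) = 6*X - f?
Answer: 282425284969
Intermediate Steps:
H(X, f) = -f + 6*X
W(g) = (24 - g)⁴ (W(g) = (-g + 6*4)⁴ = (-g + 24)⁴ = (24 - g)⁴)
(4 - W(-3))² = (4 - (-24 - 3)⁴)² = (4 - 1*(-27)⁴)² = (4 - 1*531441)² = (4 - 531441)² = (-531437)² = 282425284969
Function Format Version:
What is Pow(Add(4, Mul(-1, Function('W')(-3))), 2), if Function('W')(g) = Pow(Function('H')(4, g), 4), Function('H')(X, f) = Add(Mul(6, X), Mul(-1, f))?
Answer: 282425284969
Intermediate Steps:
Function('H')(X, f) = Add(Mul(-1, f), Mul(6, X))
Function('W')(g) = Pow(Add(24, Mul(-1, g)), 4) (Function('W')(g) = Pow(Add(Mul(-1, g), Mul(6, 4)), 4) = Pow(Add(Mul(-1, g), 24), 4) = Pow(Add(24, Mul(-1, g)), 4))
Pow(Add(4, Mul(-1, Function('W')(-3))), 2) = Pow(Add(4, Mul(-1, Pow(Add(-24, -3), 4))), 2) = Pow(Add(4, Mul(-1, Pow(-27, 4))), 2) = Pow(Add(4, Mul(-1, 531441)), 2) = Pow(Add(4, -531441), 2) = Pow(-531437, 2) = 282425284969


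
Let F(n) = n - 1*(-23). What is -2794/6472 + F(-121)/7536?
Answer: -1355615/3048312 ≈ -0.44471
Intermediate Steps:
F(n) = 23 + n (F(n) = n + 23 = 23 + n)
-2794/6472 + F(-121)/7536 = -2794/6472 + (23 - 121)/7536 = -2794*1/6472 - 98*1/7536 = -1397/3236 - 49/3768 = -1355615/3048312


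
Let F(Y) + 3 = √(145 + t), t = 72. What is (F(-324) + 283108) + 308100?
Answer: 591205 + √217 ≈ 5.9122e+5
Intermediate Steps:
F(Y) = -3 + √217 (F(Y) = -3 + √(145 + 72) = -3 + √217)
(F(-324) + 283108) + 308100 = ((-3 + √217) + 283108) + 308100 = (283105 + √217) + 308100 = 591205 + √217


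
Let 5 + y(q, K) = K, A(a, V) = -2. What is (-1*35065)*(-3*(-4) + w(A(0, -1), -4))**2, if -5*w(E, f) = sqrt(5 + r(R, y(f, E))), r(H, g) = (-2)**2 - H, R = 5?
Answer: -23591732/5 ≈ -4.7183e+6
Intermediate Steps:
y(q, K) = -5 + K
r(H, g) = 4 - H
w(E, f) = -2/5 (w(E, f) = -sqrt(5 + (4 - 1*5))/5 = -sqrt(5 + (4 - 5))/5 = -sqrt(5 - 1)/5 = -sqrt(4)/5 = -1/5*2 = -2/5)
(-1*35065)*(-3*(-4) + w(A(0, -1), -4))**2 = (-1*35065)*(-3*(-4) - 2/5)**2 = -35065*(12 - 2/5)**2 = -35065*(58/5)**2 = -35065*3364/25 = -23591732/5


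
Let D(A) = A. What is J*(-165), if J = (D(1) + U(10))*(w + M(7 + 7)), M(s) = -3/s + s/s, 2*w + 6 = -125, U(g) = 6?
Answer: 74745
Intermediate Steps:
w = -131/2 (w = -3 + (1/2)*(-125) = -3 - 125/2 = -131/2 ≈ -65.500)
M(s) = 1 - 3/s (M(s) = -3/s + 1 = 1 - 3/s)
J = -453 (J = (1 + 6)*(-131/2 + (-3 + (7 + 7))/(7 + 7)) = 7*(-131/2 + (-3 + 14)/14) = 7*(-131/2 + (1/14)*11) = 7*(-131/2 + 11/14) = 7*(-453/7) = -453)
J*(-165) = -453*(-165) = 74745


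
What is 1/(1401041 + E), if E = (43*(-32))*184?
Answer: 1/1147857 ≈ 8.7119e-7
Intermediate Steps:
E = -253184 (E = -1376*184 = -253184)
1/(1401041 + E) = 1/(1401041 - 253184) = 1/1147857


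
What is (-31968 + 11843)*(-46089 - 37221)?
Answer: 1676613750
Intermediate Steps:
(-31968 + 11843)*(-46089 - 37221) = -20125*(-83310) = 1676613750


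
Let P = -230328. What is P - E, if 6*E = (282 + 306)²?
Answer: -287952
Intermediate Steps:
E = 57624 (E = (282 + 306)²/6 = (⅙)*588² = (⅙)*345744 = 57624)
P - E = -230328 - 1*57624 = -230328 - 57624 = -287952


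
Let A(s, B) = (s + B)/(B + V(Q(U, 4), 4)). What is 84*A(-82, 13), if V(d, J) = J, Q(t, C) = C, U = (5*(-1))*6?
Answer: -5796/17 ≈ -340.94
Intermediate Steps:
U = -30 (U = -5*6 = -30)
A(s, B) = (B + s)/(4 + B) (A(s, B) = (s + B)/(B + 4) = (B + s)/(4 + B))
84*A(-82, 13) = 84*((13 - 82)/(4 + 13)) = 84*(-69/17) = -5796/17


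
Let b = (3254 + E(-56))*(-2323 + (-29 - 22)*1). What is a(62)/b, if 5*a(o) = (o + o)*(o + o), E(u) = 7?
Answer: -7688/19354035 ≈ -0.00039723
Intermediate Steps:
a(o) = 4*o**2/5 (a(o) = ((o + o)*(o + o))/5 = ((2*o)*(2*o))/5 = (4*o**2)/5 = 4*o**2/5)
b = -7741614 (b = (3254 + 7)*(-2323 + (-29 - 22)*1) = 3261*(-2323 - 51*1) = 3261*(-2323 - 51) = 3261*(-2374) = -7741614)
a(62)/b = ((4/5)*62**2)/(-7741614) = ((4/5)*3844)*(-1/7741614) = (15376/5)*(-1/7741614) = -7688/19354035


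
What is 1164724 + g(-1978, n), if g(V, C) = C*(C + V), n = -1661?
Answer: 7209103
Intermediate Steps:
1164724 + g(-1978, n) = 1164724 - 1661*(-1661 - 1978) = 1164724 - 1661*(-3639) = 1164724 + 6044379 = 7209103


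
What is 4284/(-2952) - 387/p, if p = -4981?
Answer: -561005/408442 ≈ -1.3735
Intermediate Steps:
4284/(-2952) - 387/p = 4284/(-2952) - 387/(-4981) = 4284*(-1/2952) - 387*(-1/4981) = -119/82 + 387/4981 = -561005/408442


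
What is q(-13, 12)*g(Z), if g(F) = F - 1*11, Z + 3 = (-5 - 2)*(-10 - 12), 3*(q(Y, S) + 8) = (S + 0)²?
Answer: 5600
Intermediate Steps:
q(Y, S) = -8 + S²/3 (q(Y, S) = -8 + (S + 0)²/3 = -8 + S²/3)
Z = 151 (Z = -3 + (-5 - 2)*(-10 - 12) = -3 - 7*(-22) = -3 + 154 = 151)
g(F) = -11 + F (g(F) = F - 11 = -11 + F)
q(-13, 12)*g(Z) = (-8 + (⅓)*12²)*(-11 + 151) = (-8 + (⅓)*144)*140 = (-8 + 48)*140 = 40*140 = 5600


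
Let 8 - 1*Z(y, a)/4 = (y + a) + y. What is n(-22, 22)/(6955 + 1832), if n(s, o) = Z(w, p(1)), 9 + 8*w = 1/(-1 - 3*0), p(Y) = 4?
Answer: 26/8787 ≈ 0.0029589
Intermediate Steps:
w = -5/4 (w = -9/8 + 1/(8*(-1 - 3*0)) = -9/8 + 1/(8*(-1 + 0)) = -9/8 + (⅛)/(-1) = -9/8 + (⅛)*(-1) = -9/8 - ⅛ = -5/4 ≈ -1.2500)
Z(y, a) = 32 - 8*y - 4*a (Z(y, a) = 32 - 4*((y + a) + y) = 32 - 4*((a + y) + y) = 32 - 4*(a + 2*y) = 32 + (-8*y - 4*a) = 32 - 8*y - 4*a)
n(s, o) = 26 (n(s, o) = 32 - 8*(-5/4) - 4*4 = 32 + 10 - 16 = 26)
n(-22, 22)/(6955 + 1832) = 26/(6955 + 1832) = 26/8787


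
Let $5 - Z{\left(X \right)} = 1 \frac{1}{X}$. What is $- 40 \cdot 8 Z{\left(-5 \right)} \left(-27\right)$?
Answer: $44928$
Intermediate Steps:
$Z{\left(X \right)} = 5 - \frac{1}{X}$ ($Z{\left(X \right)} = 5 - 1 \frac{1}{X} = 5 - \frac{1}{X}$)
$- 40 \cdot 8 Z{\left(-5 \right)} \left(-27\right) = - 40 \cdot 8 \left(5 - \frac{1}{-5}\right) \left(-27\right) = - 40 \cdot 8 \left(5 - - \frac{1}{5}\right) \left(-27\right) = - 40 \cdot 8 \left(5 + \frac{1}{5}\right) \left(-27\right) = - 40 \cdot 8 \cdot \frac{26}{5} \left(-27\right) = \left(-40\right) \frac{208}{5} \left(-27\right) = \left(-1664\right) \left(-27\right) = 44928$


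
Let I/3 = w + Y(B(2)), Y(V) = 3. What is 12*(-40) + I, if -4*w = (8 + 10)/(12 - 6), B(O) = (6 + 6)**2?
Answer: -1893/4 ≈ -473.25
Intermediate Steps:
B(O) = 144 (B(O) = 12**2 = 144)
w = -3/4 (w = -(8 + 10)/(4*(12 - 6)) = -9/(2*6) = -1/4*3 = -3/4 ≈ -0.75000)
I = 27/4 (I = 3*(-3/4 + 3) = 3*(9/4) = 27/4 ≈ 6.7500)
12*(-40) + I = 12*(-40) + 27/4 = -480 + 27/4 = -1893/4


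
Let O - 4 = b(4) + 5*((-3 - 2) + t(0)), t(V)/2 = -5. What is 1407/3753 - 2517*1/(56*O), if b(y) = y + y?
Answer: 533711/490392 ≈ 1.0883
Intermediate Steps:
t(V) = -10 (t(V) = 2*(-5) = -10)
b(y) = 2*y
O = -63 (O = 4 + (2*4 + 5*((-3 - 2) - 10)) = 4 + (8 + 5*(-5 - 10)) = 4 + (8 + 5*(-15)) = 4 + (8 - 75) = 4 - 67 = -63)
1407/3753 - 2517*1/(56*O) = 1407/3753 - 2517/((7*(-63))*8) = 1407*(1/3753) - 2517/((-441*8)) = 469/1251 - 2517/(-3528) = 469/1251 - 2517*(-1/3528) = 469/1251 + 839/1176 = 533711/490392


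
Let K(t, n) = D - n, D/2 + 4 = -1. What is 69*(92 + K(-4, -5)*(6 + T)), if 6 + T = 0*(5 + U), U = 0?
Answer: 6348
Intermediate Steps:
D = -10 (D = -8 + 2*(-1) = -8 - 2 = -10)
K(t, n) = -10 - n
T = -6 (T = -6 + 0*(5 + 0) = -6 + 0*5 = -6 + 0 = -6)
69*(92 + K(-4, -5)*(6 + T)) = 69*(92 + (-10 - 1*(-5))*(6 - 6)) = 69*(92 + (-10 + 5)*0) = 69*(92 - 5*0) = 69*(92 + 0) = 69*92 = 6348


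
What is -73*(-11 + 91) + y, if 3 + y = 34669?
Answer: 28826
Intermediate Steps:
y = 34666 (y = -3 + 34669 = 34666)
-73*(-11 + 91) + y = -73*(-11 + 91) + 34666 = -73*80 + 34666 = -5840 + 34666 = 28826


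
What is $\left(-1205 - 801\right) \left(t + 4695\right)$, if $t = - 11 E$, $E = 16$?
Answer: $-9065114$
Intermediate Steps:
$t = -176$ ($t = \left(-11\right) 16 = -176$)
$\left(-1205 - 801\right) \left(t + 4695\right) = \left(-1205 - 801\right) \left(-176 + 4695\right) = \left(-2006\right) 4519 = -9065114$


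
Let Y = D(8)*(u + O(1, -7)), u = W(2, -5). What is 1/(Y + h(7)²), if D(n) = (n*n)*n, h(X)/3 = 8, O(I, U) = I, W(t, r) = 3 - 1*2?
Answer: 1/1600 ≈ 0.00062500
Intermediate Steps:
W(t, r) = 1 (W(t, r) = 3 - 2 = 1)
h(X) = 24 (h(X) = 3*8 = 24)
u = 1
D(n) = n³ (D(n) = n²*n = n³)
Y = 1024 (Y = 8³*(1 + 1) = 512*2 = 1024)
1/(Y + h(7)²) = 1/(1024 + 24²) = 1/(1024 + 576) = 1/1600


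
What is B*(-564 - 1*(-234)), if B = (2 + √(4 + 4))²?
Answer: -3960 - 2640*√2 ≈ -7693.5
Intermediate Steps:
B = (2 + 2*√2)² (B = (2 + √8)² = (2 + 2*√2)² ≈ 23.314)
B*(-564 - 1*(-234)) = (12 + 8*√2)*(-564 - 1*(-234)) = (12 + 8*√2)*(-564 + 234) = (12 + 8*√2)*(-330) = -3960 - 2640*√2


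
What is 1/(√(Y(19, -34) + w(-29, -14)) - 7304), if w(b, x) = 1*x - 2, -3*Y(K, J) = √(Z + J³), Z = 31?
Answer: 3/(-21912 + √3*√(-48 - I*√39273)) ≈ -0.00013701 + 1.2163e-7*I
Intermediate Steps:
Y(K, J) = -√(31 + J³)/3
w(b, x) = -2 + x (w(b, x) = x - 2 = -2 + x)
1/(√(Y(19, -34) + w(-29, -14)) - 7304) = 1/(√(-√(31 + (-34)³)/3 + (-2 - 14)) - 7304) = 1/(√(-√(31 - 39304)/3 - 16) - 7304) = 1/(√(-I*√39273/3 - 16) - 7304) = 1/(√(-16 - I*√39273/3) - 7304) = 1/(-7304 + √(-16 - I*√39273/3))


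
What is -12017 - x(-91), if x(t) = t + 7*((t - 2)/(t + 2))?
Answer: -1062065/89 ≈ -11933.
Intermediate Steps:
x(t) = t + 7*(-2 + t)/(2 + t) (x(t) = t + 7*((-2 + t)/(2 + t)) = t + 7*(-2 + t)/(2 + t))
-12017 - x(-91) = -12017 - (-14 + (-91)² + 9*(-91))/(2 - 91) = -12017 - (-14 + 8281 - 819)/(-89) = -12017 - (-1)*7448/89 = -12017 - 1*(-7448/89) = -12017 + 7448/89 = -1062065/89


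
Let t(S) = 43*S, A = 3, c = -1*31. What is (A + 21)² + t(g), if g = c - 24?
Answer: -1789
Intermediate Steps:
c = -31
g = -55 (g = -31 - 24 = -55)
(A + 21)² + t(g) = (3 + 21)² + 43*(-55) = 24² - 2365 = 576 - 2365 = -1789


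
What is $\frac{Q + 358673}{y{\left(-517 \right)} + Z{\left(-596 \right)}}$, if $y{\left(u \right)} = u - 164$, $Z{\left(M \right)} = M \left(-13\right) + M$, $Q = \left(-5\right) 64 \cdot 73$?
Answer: $\frac{37257}{719} \approx 51.818$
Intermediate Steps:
$Q = -23360$ ($Q = \left(-320\right) 73 = -23360$)
$Z{\left(M \right)} = - 12 M$ ($Z{\left(M \right)} = - 13 M + M = - 12 M$)
$y{\left(u \right)} = -164 + u$ ($y{\left(u \right)} = u - 164 = -164 + u$)
$\frac{Q + 358673}{y{\left(-517 \right)} + Z{\left(-596 \right)}} = \frac{-23360 + 358673}{\left(-164 - 517\right) - -7152} = \frac{335313}{-681 + 7152} = \frac{335313}{6471} = 335313 \cdot \frac{1}{6471} = \frac{37257}{719}$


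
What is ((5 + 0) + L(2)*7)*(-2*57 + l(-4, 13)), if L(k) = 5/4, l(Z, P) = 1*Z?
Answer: -3245/2 ≈ -1622.5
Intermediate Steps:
l(Z, P) = Z
L(k) = 5/4 (L(k) = 5*(¼) = 5/4)
((5 + 0) + L(2)*7)*(-2*57 + l(-4, 13)) = ((5 + 0) + (5/4)*7)*(-2*57 - 4) = (5 + 35/4)*(-114 - 4) = (55/4)*(-118) = -3245/2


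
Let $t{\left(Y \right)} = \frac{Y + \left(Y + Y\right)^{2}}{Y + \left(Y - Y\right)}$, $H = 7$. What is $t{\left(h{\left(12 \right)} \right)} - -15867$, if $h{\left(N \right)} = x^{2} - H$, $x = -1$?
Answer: $15844$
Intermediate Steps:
$h{\left(N \right)} = -6$ ($h{\left(N \right)} = \left(-1\right)^{2} - 7 = 1 - 7 = -6$)
$t{\left(Y \right)} = \frac{Y + 4 Y^{2}}{Y}$ ($t{\left(Y \right)} = \frac{Y + \left(2 Y\right)^{2}}{Y + 0} = \frac{Y + 4 Y^{2}}{Y}$)
$t{\left(h{\left(12 \right)} \right)} - -15867 = \left(1 + 4 \left(-6\right)\right) - -15867 = \left(1 - 24\right) + 15867 = -23 + 15867 = 15844$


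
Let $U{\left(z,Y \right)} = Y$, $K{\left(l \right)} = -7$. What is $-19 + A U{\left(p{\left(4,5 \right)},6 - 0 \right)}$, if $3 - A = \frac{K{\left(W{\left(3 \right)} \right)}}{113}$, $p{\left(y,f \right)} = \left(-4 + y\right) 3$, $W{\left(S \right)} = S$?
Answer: $- \frac{71}{113} \approx -0.62832$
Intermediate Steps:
$p{\left(y,f \right)} = -12 + 3 y$
$A = \frac{346}{113}$ ($A = 3 - - \frac{7}{113} = 3 + \frac{7}{113} = \frac{346}{113} \approx 3.0619$)
$-19 + A U{\left(p{\left(4,5 \right)},6 - 0 \right)} = -19 + \frac{346 \left(6 - 0\right)}{113} = -19 + \frac{346 \left(6 + 0\right)}{113} = -19 + \frac{346}{113} \cdot 6 = -19 + \frac{2076}{113} = - \frac{71}{113}$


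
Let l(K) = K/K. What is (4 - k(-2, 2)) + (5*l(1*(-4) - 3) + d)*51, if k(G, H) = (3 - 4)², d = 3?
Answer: 411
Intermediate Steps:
k(G, H) = 1 (k(G, H) = (-1)² = 1)
l(K) = 1
(4 - k(-2, 2)) + (5*l(1*(-4) - 3) + d)*51 = (4 - 1*1) + (5*1 + 3)*51 = (4 - 1) + (5 + 3)*51 = 3 + 8*51 = 3 + 408 = 411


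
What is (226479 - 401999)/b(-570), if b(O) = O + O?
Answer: 8776/57 ≈ 153.96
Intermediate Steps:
b(O) = 2*O
(226479 - 401999)/b(-570) = (226479 - 401999)/((2*(-570))) = -175520/(-1140) = -175520*(-1/1140) = 8776/57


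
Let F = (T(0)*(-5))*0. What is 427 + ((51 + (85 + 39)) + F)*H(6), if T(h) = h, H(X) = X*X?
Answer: 6727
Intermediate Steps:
H(X) = X²
F = 0 (F = (0*(-5))*0 = 0*0 = 0)
427 + ((51 + (85 + 39)) + F)*H(6) = 427 + ((51 + (85 + 39)) + 0)*6² = 427 + ((51 + 124) + 0)*36 = 427 + (175 + 0)*36 = 427 + 175*36 = 427 + 6300 = 6727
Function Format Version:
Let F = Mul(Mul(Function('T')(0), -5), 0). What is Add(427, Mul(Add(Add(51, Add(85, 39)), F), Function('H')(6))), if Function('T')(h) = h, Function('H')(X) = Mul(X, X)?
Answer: 6727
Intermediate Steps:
Function('H')(X) = Pow(X, 2)
F = 0 (F = Mul(Mul(0, -5), 0) = Mul(0, 0) = 0)
Add(427, Mul(Add(Add(51, Add(85, 39)), F), Function('H')(6))) = Add(427, Mul(Add(Add(51, Add(85, 39)), 0), Pow(6, 2))) = Add(427, Mul(Add(Add(51, 124), 0), 36)) = Add(427, Mul(Add(175, 0), 36)) = Add(427, Mul(175, 36)) = Add(427, 6300) = 6727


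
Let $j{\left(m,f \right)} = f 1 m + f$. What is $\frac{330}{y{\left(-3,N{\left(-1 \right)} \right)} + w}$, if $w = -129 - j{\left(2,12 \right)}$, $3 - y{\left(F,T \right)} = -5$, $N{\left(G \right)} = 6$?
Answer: $- \frac{330}{157} \approx -2.1019$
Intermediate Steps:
$y{\left(F,T \right)} = 8$ ($y{\left(F,T \right)} = 3 - -5 = 3 + 5 = 8$)
$j{\left(m,f \right)} = f + f m$ ($j{\left(m,f \right)} = f m + f = f + f m$)
$w = -165$ ($w = -129 - 12 \left(1 + 2\right) = -129 - 12 \cdot 3 = -129 - 36 = -165$)
$\frac{330}{y{\left(-3,N{\left(-1 \right)} \right)} + w} = \frac{330}{8 - 165} = \frac{330}{-157} = 330 \left(- \frac{1}{157}\right) = - \frac{330}{157}$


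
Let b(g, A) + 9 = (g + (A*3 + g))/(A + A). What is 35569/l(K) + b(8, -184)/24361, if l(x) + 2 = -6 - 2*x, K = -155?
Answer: 9964682505/84605753 ≈ 117.78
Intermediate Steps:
l(x) = -8 - 2*x (l(x) = -2 + (-6 - 2*x) = -8 - 2*x)
b(g, A) = -9 + (2*g + 3*A)/(2*A) (b(g, A) = -9 + (g + (A*3 + g))/(A + A) = -9 + (g + (3*A + g))/((2*A)) = -9 + (g + (g + 3*A))*(1/(2*A)) = -9 + (2*g + 3*A)*(1/(2*A)) = -9 + (2*g + 3*A)/(2*A))
35569/l(K) + b(8, -184)/24361 = 35569/(-8 - 2*(-155)) + (-15/2 + 8/(-184))/24361 = 35569/(-8 + 310) + (-15/2 + 8*(-1/184))*(1/24361) = 35569/302 + (-15/2 - 1/23)*(1/24361) = 35569*(1/302) - 347/46*1/24361 = 35569/302 - 347/1120606 = 9964682505/84605753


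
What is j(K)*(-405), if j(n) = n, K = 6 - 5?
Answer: -405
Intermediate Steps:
K = 1
j(K)*(-405) = 1*(-405) = -405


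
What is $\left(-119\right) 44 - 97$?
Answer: $-5333$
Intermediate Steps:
$\left(-119\right) 44 - 97 = -5236 - 97 = -5333$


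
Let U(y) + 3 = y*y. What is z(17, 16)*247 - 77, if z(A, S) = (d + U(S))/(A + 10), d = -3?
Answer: 59671/27 ≈ 2210.0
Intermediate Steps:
U(y) = -3 + y² (U(y) = -3 + y*y = -3 + y²)
z(A, S) = (-6 + S²)/(10 + A) (z(A, S) = (-3 + (-3 + S²))/(A + 10) = (-6 + S²)/(10 + A))
z(17, 16)*247 - 77 = ((-6 + 16²)/(10 + 17))*247 - 77 = ((-6 + 256)/27)*247 - 77 = ((1/27)*250)*247 - 77 = (250/27)*247 - 77 = 61750/27 - 77 = 59671/27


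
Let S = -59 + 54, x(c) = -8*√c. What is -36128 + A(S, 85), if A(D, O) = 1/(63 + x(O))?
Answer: -53144351/1471 - 8*√85/1471 ≈ -36128.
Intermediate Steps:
S = -5
A(D, O) = 1/(63 - 8*√O)
-36128 + A(S, 85) = -36128 - 1/(-63 + 8*√85)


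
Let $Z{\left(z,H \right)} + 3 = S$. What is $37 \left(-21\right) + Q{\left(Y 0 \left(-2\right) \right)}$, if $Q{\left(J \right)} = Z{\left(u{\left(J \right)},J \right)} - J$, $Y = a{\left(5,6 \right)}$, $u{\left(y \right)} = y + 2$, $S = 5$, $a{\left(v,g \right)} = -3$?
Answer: $-775$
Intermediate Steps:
$u{\left(y \right)} = 2 + y$
$Y = -3$
$Z{\left(z,H \right)} = 2$ ($Z{\left(z,H \right)} = -3 + 5 = 2$)
$Q{\left(J \right)} = 2 - J$
$37 \left(-21\right) + Q{\left(Y 0 \left(-2\right) \right)} = 37 \left(-21\right) + \left(2 - \left(-3\right) 0 \left(-2\right)\right) = -777 + \left(2 - 0 \left(-2\right)\right) = -777 + \left(2 - 0\right) = -777 + \left(2 + 0\right) = -777 + 2 = -775$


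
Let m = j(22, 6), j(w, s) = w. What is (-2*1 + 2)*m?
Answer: 0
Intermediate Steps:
m = 22
(-2*1 + 2)*m = (-2*1 + 2)*22 = (-2 + 2)*22 = 0*22 = 0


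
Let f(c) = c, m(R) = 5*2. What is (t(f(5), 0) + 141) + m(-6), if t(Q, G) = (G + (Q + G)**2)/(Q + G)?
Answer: 156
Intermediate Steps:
m(R) = 10
t(Q, G) = (G + (G + Q)**2)/(G + Q)
(t(f(5), 0) + 141) + m(-6) = ((0 + 5 + 0/(0 + 5)) + 141) + 10 = ((0 + 5 + 0/5) + 141) + 10 = ((0 + 5 + 0*(1/5)) + 141) + 10 = ((0 + 5 + 0) + 141) + 10 = (5 + 141) + 10 = 146 + 10 = 156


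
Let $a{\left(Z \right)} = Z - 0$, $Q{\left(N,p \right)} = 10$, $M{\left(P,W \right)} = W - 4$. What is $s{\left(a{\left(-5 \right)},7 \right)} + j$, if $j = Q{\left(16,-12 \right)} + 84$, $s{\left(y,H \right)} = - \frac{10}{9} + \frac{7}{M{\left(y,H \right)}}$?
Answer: $\frac{857}{9} \approx 95.222$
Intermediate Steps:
$M{\left(P,W \right)} = -4 + W$
$a{\left(Z \right)} = Z$ ($a{\left(Z \right)} = Z + 0 = Z$)
$s{\left(y,H \right)} = - \frac{10}{9} + \frac{7}{-4 + H}$
$j = 94$ ($j = 10 + 84 = 94$)
$s{\left(a{\left(-5 \right)},7 \right)} + j = \frac{103 - 70}{9 \left(-4 + 7\right)} + 94 = \frac{103 - 70}{9 \cdot 3} + 94 = \frac{1}{9} \cdot \frac{1}{3} \cdot 33 + 94 = \frac{11}{9} + 94 = \frac{857}{9}$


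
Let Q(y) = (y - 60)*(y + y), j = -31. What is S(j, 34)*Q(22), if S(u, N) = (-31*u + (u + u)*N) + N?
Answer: 1860936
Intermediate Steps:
S(u, N) = N - 31*u + 2*N*u (S(u, N) = (-31*u + (2*u)*N) + N = (-31*u + 2*N*u) + N = N - 31*u + 2*N*u)
Q(y) = 2*y*(-60 + y) (Q(y) = (-60 + y)*(2*y) = 2*y*(-60 + y))
S(j, 34)*Q(22) = (34 - 31*(-31) + 2*34*(-31))*(2*22*(-60 + 22)) = (34 + 961 - 2108)*(2*22*(-38)) = -1113*(-1672) = 1860936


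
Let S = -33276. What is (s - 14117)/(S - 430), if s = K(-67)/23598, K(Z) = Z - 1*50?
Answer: 37014787/88377132 ≈ 0.41883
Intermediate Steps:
K(Z) = -50 + Z (K(Z) = Z - 50 = -50 + Z)
s = -13/2622 (s = (-50 - 67)/23598 = -117*1/23598 = -13/2622 ≈ -0.0049580)
(s - 14117)/(S - 430) = (-13/2622 - 14117)/(-33276 - 430) = -37014787/2622/(-33706) = -37014787/2622*(-1/33706) = 37014787/88377132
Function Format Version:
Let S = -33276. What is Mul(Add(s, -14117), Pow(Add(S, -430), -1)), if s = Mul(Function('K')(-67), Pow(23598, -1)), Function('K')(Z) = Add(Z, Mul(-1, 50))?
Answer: Rational(37014787, 88377132) ≈ 0.41883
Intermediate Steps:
Function('K')(Z) = Add(-50, Z) (Function('K')(Z) = Add(Z, -50) = Add(-50, Z))
s = Rational(-13, 2622) (s = Mul(Add(-50, -67), Pow(23598, -1)) = Mul(-117, Rational(1, 23598)) = Rational(-13, 2622) ≈ -0.0049580)
Mul(Add(s, -14117), Pow(Add(S, -430), -1)) = Mul(Add(Rational(-13, 2622), -14117), Pow(Add(-33276, -430), -1)) = Mul(Rational(-37014787, 2622), Pow(-33706, -1)) = Mul(Rational(-37014787, 2622), Rational(-1, 33706)) = Rational(37014787, 88377132)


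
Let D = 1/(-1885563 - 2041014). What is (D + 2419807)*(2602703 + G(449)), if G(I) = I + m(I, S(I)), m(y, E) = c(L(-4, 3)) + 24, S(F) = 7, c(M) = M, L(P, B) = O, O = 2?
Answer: 8244749360201869188/1308859 ≈ 6.2992e+12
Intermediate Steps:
L(P, B) = 2
m(y, E) = 26 (m(y, E) = 2 + 24 = 26)
D = -1/3926577 (D = 1/(-3926577) = -1/3926577 ≈ -2.5467e-7)
G(I) = 26 + I (G(I) = I + 26 = 26 + I)
(D + 2419807)*(2602703 + G(449)) = (-1/3926577 + 2419807)*(2602703 + (26 + 449)) = 9501558510638*(2602703 + 475)/3926577 = (9501558510638/3926577)*2603178 = 8244749360201869188/1308859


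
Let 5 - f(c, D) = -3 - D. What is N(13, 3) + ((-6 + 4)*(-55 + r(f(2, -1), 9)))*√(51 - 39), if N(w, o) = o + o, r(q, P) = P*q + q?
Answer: 6 - 60*√3 ≈ -97.923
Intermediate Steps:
f(c, D) = 8 + D (f(c, D) = 5 - (-3 - D) = 5 + (3 + D) = 8 + D)
r(q, P) = q + P*q
N(w, o) = 2*o
N(13, 3) + ((-6 + 4)*(-55 + r(f(2, -1), 9)))*√(51 - 39) = 2*3 + ((-6 + 4)*(-55 + (8 - 1)*(1 + 9)))*√(51 - 39) = 6 + (-2*(-55 + 7*10))*√12 = 6 + (-2*(-55 + 70))*(2*√3) = 6 + (-2*15)*(2*√3) = 6 - 60*√3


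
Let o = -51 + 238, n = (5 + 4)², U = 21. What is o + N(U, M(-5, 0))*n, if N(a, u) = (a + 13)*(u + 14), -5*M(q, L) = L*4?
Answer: 38743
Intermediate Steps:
M(q, L) = -4*L/5 (M(q, L) = -L*4/5 = -4*L/5)
N(a, u) = (13 + a)*(14 + u)
n = 81 (n = 9² = 81)
o = 187
o + N(U, M(-5, 0))*n = 187 + (182 + 13*(-⅘*0) + 14*21 + 21*(-⅘*0))*81 = 187 + (182 + 13*0 + 294 + 21*0)*81 = 187 + (182 + 0 + 294 + 0)*81 = 187 + 476*81 = 187 + 38556 = 38743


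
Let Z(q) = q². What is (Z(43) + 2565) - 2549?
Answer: 1865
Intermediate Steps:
(Z(43) + 2565) - 2549 = (43² + 2565) - 2549 = (1849 + 2565) - 2549 = 4414 - 2549 = 1865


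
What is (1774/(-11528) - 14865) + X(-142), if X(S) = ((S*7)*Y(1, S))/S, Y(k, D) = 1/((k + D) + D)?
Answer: -24248257749/1631212 ≈ -14865.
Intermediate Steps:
Y(k, D) = 1/(k + 2*D) (Y(k, D) = 1/((D + k) + D) = 1/(k + 2*D))
X(S) = 7/(1 + 2*S) (X(S) = ((S*7)/(1 + 2*S))/S = ((7*S)/(1 + 2*S))/S = (7*S/(1 + 2*S))/S = 7/(1 + 2*S))
(1774/(-11528) - 14865) + X(-142) = (1774/(-11528) - 14865) + 7/(1 + 2*(-142)) = (1774*(-1/11528) - 14865) + 7/(1 - 284) = (-887/5764 - 14865) + 7/(-283) = -85682747/5764 + 7*(-1/283) = -85682747/5764 - 7/283 = -24248257749/1631212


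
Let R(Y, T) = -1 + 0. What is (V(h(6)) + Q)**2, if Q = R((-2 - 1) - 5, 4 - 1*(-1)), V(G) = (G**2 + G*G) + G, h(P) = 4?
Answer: 1225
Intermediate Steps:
V(G) = G + 2*G**2 (V(G) = (G**2 + G**2) + G = 2*G**2 + G = G + 2*G**2)
R(Y, T) = -1
Q = -1
(V(h(6)) + Q)**2 = (4*(1 + 2*4) - 1)**2 = (4*(1 + 8) - 1)**2 = (4*9 - 1)**2 = (36 - 1)**2 = 35**2 = 1225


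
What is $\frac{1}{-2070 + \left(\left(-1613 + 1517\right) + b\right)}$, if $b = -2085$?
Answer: $- \frac{1}{4251} \approx -0.00023524$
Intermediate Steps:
$\frac{1}{-2070 + \left(\left(-1613 + 1517\right) + b\right)} = \frac{1}{-2070 + \left(\left(-1613 + 1517\right) - 2085\right)} = \frac{1}{-2070 - 2181} = \frac{1}{-4251} = - \frac{1}{4251}$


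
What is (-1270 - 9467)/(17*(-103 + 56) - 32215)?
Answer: 10737/33014 ≈ 0.32523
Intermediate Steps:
(-1270 - 9467)/(17*(-103 + 56) - 32215) = -10737/(17*(-47) - 32215) = -10737/(-799 - 32215) = -10737/(-33014) = -10737*(-1/33014) = 10737/33014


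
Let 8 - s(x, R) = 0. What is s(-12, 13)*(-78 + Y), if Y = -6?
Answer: -672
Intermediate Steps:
s(x, R) = 8 (s(x, R) = 8 - 1*0 = 8 + 0 = 8)
s(-12, 13)*(-78 + Y) = 8*(-78 - 6) = 8*(-84) = -672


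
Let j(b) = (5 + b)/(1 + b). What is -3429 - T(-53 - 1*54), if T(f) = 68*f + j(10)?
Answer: 42302/11 ≈ 3845.6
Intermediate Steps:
j(b) = (5 + b)/(1 + b)
T(f) = 15/11 + 68*f (T(f) = 68*f + (5 + 10)/(1 + 10) = 68*f + 15/11 = 15/11 + 68*f)
-3429 - T(-53 - 1*54) = -3429 - (15/11 + 68*(-53 - 1*54)) = -3429 - (15/11 + 68*(-53 - 54)) = -3429 - (15/11 + 68*(-107)) = -3429 - (15/11 - 7276) = -3429 - 1*(-80021/11) = -3429 + 80021/11 = 42302/11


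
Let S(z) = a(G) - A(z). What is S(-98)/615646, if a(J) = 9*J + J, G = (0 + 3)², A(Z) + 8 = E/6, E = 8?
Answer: 145/923469 ≈ 0.00015702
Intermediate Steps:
A(Z) = -20/3 (A(Z) = -8 + 8/6 = -8 + 8*(⅙) = -8 + 4/3 = -20/3)
G = 9 (G = 3² = 9)
a(J) = 10*J
S(z) = 290/3 (S(z) = 10*9 - 1*(-20/3) = 90 + 20/3 = 290/3)
S(-98)/615646 = (290/3)/615646 = (290/3)*(1/615646) = 145/923469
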